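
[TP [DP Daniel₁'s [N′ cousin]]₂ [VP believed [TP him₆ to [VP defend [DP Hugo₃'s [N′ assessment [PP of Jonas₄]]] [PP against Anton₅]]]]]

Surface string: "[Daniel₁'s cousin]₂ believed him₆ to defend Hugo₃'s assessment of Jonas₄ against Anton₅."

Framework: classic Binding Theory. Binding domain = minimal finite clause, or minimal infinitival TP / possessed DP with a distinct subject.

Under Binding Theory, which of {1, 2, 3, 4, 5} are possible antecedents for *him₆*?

*him* is a pronoun, so Principle B applies: it must be free in its binding domain.
Binding domain of *him₆*: the matrix TP, whose subject is [Daniel₁'s cousin]₂.
*Daniel₁* and the pronoun do not c-command one another → neither Principle B nor Principle C is at stake; coindexation permitted.
*[Daniel₁'s cousin]₂* c-commands the pronoun within its binding domain → coindexation would violate Principle B.
*Hugo₃*: the pronoun c-commands this R-expression → coindexation would violate Principle C on *Hugo₃*.
*Jonas₄*: the pronoun c-commands this R-expression → coindexation would violate Principle C on *Jonas₄*.
*Anton₅*: the pronoun c-commands this R-expression → coindexation would violate Principle C on *Anton₅*.

{1}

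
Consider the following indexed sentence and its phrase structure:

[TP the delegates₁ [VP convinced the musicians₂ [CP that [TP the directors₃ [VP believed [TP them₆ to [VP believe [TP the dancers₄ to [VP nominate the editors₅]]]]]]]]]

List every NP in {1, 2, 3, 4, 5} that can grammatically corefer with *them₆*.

{1, 2}

*them* is a pronoun, so Principle B applies: it must be free in its binding domain.
Binding domain of *them₆*: the embedded TP, whose subject is the directors₃.
*the delegates₁* c-commands the pronoun but from outside its binding domain, and is not c-commanded by it → coindexation permitted.
*the musicians₂* c-commands the pronoun but from outside its binding domain, and is not c-commanded by it → coindexation permitted.
*the directors₃* c-commands the pronoun within its binding domain → coindexation would violate Principle B.
*the dancers₄*: the pronoun c-commands this R-expression → coindexation would violate Principle C on *the dancers₄*.
*the editors₅*: the pronoun c-commands this R-expression → coindexation would violate Principle C on *the editors₅*.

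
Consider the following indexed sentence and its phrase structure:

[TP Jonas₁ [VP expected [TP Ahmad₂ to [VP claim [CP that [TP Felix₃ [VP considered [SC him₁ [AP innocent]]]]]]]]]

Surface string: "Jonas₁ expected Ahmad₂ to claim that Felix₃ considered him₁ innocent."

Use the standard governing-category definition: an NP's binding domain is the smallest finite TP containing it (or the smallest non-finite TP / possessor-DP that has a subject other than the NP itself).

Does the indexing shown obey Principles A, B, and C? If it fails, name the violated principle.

The two coindexed NPs are *Jonas₁* and *him₁*.
*him₁* is a pronoun; its binding domain is the embedded TP, whose subject is Felix₃. Within that domain it is c-commanded only by *Felix₃*, which carries a different index — the pronoun is free locally, so Principle B holds.
*Jonas₁* is an R-expression; *him₁* does not c-command it, and no other NP shares its index, so Principle C is satisfied.
All principles are respected.

grammatical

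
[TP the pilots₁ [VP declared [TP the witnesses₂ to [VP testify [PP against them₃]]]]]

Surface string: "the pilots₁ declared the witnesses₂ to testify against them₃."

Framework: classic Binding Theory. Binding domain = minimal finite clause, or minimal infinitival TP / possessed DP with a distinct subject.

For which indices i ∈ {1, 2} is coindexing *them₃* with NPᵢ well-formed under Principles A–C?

{1}

*them* is a pronoun, so Principle B applies: it must be free in its binding domain.
Binding domain of *them₃*: the embedded TP, whose subject is the witnesses₂.
*the pilots₁* c-commands the pronoun but from outside its binding domain, and is not c-commanded by it → coindexation permitted.
*the witnesses₂* c-commands the pronoun within its binding domain → coindexation would violate Principle B.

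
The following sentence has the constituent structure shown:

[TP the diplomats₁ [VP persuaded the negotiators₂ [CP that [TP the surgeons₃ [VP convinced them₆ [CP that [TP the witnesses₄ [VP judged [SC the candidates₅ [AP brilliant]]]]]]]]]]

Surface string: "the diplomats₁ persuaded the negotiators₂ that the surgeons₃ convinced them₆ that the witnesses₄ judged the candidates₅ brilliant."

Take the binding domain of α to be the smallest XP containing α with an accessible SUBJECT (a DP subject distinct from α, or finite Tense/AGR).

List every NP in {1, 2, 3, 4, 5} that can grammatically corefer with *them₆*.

{1, 2}

*them* is a pronoun, so Principle B applies: it must be free in its binding domain.
Binding domain of *them₆*: the embedded TP, whose subject is the surgeons₃.
*the diplomats₁* c-commands the pronoun but from outside its binding domain, and is not c-commanded by it → coindexation permitted.
*the negotiators₂* c-commands the pronoun but from outside its binding domain, and is not c-commanded by it → coindexation permitted.
*the surgeons₃* c-commands the pronoun within its binding domain → coindexation would violate Principle B.
*the witnesses₄*: the pronoun c-commands this R-expression → coindexation would violate Principle C on *the witnesses₄*.
*the candidates₅*: the pronoun c-commands this R-expression → coindexation would violate Principle C on *the candidates₅*.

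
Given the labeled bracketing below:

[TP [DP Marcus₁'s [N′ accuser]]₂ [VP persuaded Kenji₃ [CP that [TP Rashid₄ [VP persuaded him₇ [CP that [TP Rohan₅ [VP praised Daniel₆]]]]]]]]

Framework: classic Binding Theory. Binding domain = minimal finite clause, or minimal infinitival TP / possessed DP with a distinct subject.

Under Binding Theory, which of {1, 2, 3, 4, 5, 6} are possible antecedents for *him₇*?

*him* is a pronoun, so Principle B applies: it must be free in its binding domain.
Binding domain of *him₇*: the embedded TP, whose subject is Rashid₄.
*Marcus₁* and the pronoun do not c-command one another → neither Principle B nor Principle C is at stake; coindexation permitted.
*[Marcus₁'s accuser]₂* c-commands the pronoun but from outside its binding domain, and is not c-commanded by it → coindexation permitted.
*Kenji₃* c-commands the pronoun but from outside its binding domain, and is not c-commanded by it → coindexation permitted.
*Rashid₄* c-commands the pronoun within its binding domain → coindexation would violate Principle B.
*Rohan₅*: the pronoun c-commands this R-expression → coindexation would violate Principle C on *Rohan₅*.
*Daniel₆*: the pronoun c-commands this R-expression → coindexation would violate Principle C on *Daniel₆*.

{1, 2, 3}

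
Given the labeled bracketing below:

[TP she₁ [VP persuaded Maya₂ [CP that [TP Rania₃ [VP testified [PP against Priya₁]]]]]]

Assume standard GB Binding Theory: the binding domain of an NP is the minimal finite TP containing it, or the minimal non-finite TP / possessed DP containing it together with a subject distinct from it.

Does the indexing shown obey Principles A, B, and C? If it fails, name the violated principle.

Principle C

The two coindexed NPs are *she₁* and *Priya₁*.
*Priya₁* is an R-expression. Principle C requires it to be free everywhere.
*she₁* c-commands it and carries the same index.
The R-expression is bound → Principle C violation.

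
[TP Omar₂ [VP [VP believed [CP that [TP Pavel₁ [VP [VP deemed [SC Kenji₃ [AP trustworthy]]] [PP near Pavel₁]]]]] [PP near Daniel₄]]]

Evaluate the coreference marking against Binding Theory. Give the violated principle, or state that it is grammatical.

Principle C

The two coindexed NPs are *Pavel₁* (the higher occurrence) and *Pavel₁* (the lower occurrence).
*Pavel₁* (the lower occurrence) is an R-expression. Principle C requires it to be free everywhere.
*Pavel₁* (the higher occurrence) c-commands it and carries the same index.
The R-expression is bound → Principle C violation.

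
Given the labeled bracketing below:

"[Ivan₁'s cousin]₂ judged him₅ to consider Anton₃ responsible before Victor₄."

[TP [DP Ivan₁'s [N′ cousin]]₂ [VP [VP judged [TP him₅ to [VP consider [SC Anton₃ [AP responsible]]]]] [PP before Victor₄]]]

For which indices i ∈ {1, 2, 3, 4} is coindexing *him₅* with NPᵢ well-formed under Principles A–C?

{1, 4}

*him* is a pronoun, so Principle B applies: it must be free in its binding domain.
Binding domain of *him₅*: the matrix TP, whose subject is [Ivan₁'s cousin]₂.
*Ivan₁* and the pronoun do not c-command one another → neither Principle B nor Principle C is at stake; coindexation permitted.
*[Ivan₁'s cousin]₂* c-commands the pronoun within its binding domain → coindexation would violate Principle B.
*Anton₃*: the pronoun c-commands this R-expression → coindexation would violate Principle C on *Anton₃*.
*Victor₄* and the pronoun do not c-command one another → neither Principle B nor Principle C is at stake; coindexation permitted.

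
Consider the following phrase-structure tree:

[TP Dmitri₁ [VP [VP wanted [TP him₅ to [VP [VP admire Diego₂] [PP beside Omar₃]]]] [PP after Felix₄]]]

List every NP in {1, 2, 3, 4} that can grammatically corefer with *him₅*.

{4}

*him* is a pronoun, so Principle B applies: it must be free in its binding domain.
Binding domain of *him₅*: the matrix TP, whose subject is Dmitri₁.
*Dmitri₁* c-commands the pronoun within its binding domain → coindexation would violate Principle B.
*Diego₂*: the pronoun c-commands this R-expression → coindexation would violate Principle C on *Diego₂*.
*Omar₃*: the pronoun c-commands this R-expression → coindexation would violate Principle C on *Omar₃*.
*Felix₄* and the pronoun do not c-command one another → neither Principle B nor Principle C is at stake; coindexation permitted.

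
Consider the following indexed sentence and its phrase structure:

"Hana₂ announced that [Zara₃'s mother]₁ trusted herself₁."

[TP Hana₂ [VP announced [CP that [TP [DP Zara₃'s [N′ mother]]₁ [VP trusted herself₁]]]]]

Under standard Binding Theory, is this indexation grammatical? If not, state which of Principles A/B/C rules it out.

The two coindexed NPs are *[Zara₃'s mother]₁* and *herself₁*.
*herself₁* is an anaphor; its binding domain is the embedded TP, whose subject is [Zara₃'s mother]₁. *[Zara₃'s mother]₁* c-commands it within that domain and shares its index, so Principle A is satisfied.
*[Zara₃'s mother]₁* is an R-expression; *herself₁* does not c-command it, and no other NP shares its index, so Principle C is satisfied.
All principles are respected.

grammatical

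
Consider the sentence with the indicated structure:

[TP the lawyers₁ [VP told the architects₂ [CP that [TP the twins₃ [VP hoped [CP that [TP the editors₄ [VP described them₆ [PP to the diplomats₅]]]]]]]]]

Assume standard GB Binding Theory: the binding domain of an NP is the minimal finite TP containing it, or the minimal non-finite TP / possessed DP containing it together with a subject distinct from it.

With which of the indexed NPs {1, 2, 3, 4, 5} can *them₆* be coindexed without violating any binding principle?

{1, 2, 3}

*them* is a pronoun, so Principle B applies: it must be free in its binding domain.
Binding domain of *them₆*: the embedded TP, whose subject is the editors₄.
*the lawyers₁* c-commands the pronoun but from outside its binding domain, and is not c-commanded by it → coindexation permitted.
*the architects₂* c-commands the pronoun but from outside its binding domain, and is not c-commanded by it → coindexation permitted.
*the twins₃* c-commands the pronoun but from outside its binding domain, and is not c-commanded by it → coindexation permitted.
*the editors₄* c-commands the pronoun within its binding domain → coindexation would violate Principle B.
*the diplomats₅*: the pronoun c-commands this R-expression → coindexation would violate Principle C on *the diplomats₅*.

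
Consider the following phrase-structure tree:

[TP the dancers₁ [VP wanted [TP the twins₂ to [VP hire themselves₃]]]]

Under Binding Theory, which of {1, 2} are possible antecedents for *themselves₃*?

*themselves* is an anaphor, so Principle A applies: it must be bound in its binding domain.
Binding domain of *themselves₃*: the embedded TP, whose subject is the twins₂.
*the dancers₁* c-commands the anaphor but is outside its binding domain → cannot satisfy Principle A.
*the twins₂* c-commands the anaphor within its binding domain → licit binder.

{2}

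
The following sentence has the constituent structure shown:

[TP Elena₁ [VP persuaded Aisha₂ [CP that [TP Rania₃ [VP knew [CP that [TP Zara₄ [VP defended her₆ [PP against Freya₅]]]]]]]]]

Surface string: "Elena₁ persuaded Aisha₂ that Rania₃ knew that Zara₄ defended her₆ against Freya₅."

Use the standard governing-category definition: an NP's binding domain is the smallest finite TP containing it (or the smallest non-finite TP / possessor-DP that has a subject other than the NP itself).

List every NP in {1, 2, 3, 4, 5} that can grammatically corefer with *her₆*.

*her* is a pronoun, so Principle B applies: it must be free in its binding domain.
Binding domain of *her₆*: the embedded TP, whose subject is Zara₄.
*Elena₁* c-commands the pronoun but from outside its binding domain, and is not c-commanded by it → coindexation permitted.
*Aisha₂* c-commands the pronoun but from outside its binding domain, and is not c-commanded by it → coindexation permitted.
*Rania₃* c-commands the pronoun but from outside its binding domain, and is not c-commanded by it → coindexation permitted.
*Zara₄* c-commands the pronoun within its binding domain → coindexation would violate Principle B.
*Freya₅*: the pronoun c-commands this R-expression → coindexation would violate Principle C on *Freya₅*.

{1, 2, 3}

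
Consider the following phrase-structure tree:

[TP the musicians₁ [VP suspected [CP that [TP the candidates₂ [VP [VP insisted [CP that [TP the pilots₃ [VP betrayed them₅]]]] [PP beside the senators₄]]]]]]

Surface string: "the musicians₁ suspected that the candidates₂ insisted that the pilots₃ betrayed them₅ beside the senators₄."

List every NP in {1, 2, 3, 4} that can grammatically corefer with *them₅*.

{1, 2, 4}

*them* is a pronoun, so Principle B applies: it must be free in its binding domain.
Binding domain of *them₅*: the embedded TP, whose subject is the pilots₃.
*the musicians₁* c-commands the pronoun but from outside its binding domain, and is not c-commanded by it → coindexation permitted.
*the candidates₂* c-commands the pronoun but from outside its binding domain, and is not c-commanded by it → coindexation permitted.
*the pilots₃* c-commands the pronoun within its binding domain → coindexation would violate Principle B.
*the senators₄* and the pronoun do not c-command one another → neither Principle B nor Principle C is at stake; coindexation permitted.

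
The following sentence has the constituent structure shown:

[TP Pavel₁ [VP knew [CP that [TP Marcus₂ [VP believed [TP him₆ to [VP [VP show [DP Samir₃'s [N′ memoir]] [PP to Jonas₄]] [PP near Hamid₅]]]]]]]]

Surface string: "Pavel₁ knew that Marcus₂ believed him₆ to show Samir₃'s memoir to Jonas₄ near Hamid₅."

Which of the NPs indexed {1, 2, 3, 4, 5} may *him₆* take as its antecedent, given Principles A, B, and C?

{1}

*him* is a pronoun, so Principle B applies: it must be free in its binding domain.
Binding domain of *him₆*: the embedded TP, whose subject is Marcus₂.
*Pavel₁* c-commands the pronoun but from outside its binding domain, and is not c-commanded by it → coindexation permitted.
*Marcus₂* c-commands the pronoun within its binding domain → coindexation would violate Principle B.
*Samir₃*: the pronoun c-commands this R-expression → coindexation would violate Principle C on *Samir₃*.
*Jonas₄*: the pronoun c-commands this R-expression → coindexation would violate Principle C on *Jonas₄*.
*Hamid₅*: the pronoun c-commands this R-expression → coindexation would violate Principle C on *Hamid₅*.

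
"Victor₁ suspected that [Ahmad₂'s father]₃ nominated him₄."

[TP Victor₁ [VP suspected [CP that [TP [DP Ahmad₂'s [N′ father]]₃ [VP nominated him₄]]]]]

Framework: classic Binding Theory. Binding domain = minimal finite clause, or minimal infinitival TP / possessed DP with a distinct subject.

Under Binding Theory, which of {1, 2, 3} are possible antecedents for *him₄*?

*him* is a pronoun, so Principle B applies: it must be free in its binding domain.
Binding domain of *him₄*: the embedded TP, whose subject is [Ahmad₂'s father]₃.
*Victor₁* c-commands the pronoun but from outside its binding domain, and is not c-commanded by it → coindexation permitted.
*Ahmad₂* and the pronoun do not c-command one another → neither Principle B nor Principle C is at stake; coindexation permitted.
*[Ahmad₂'s father]₃* c-commands the pronoun within its binding domain → coindexation would violate Principle B.

{1, 2}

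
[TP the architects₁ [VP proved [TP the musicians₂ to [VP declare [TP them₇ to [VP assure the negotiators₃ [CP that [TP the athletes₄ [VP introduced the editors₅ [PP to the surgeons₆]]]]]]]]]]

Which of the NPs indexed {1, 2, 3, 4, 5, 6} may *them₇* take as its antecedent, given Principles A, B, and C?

*them* is a pronoun, so Principle B applies: it must be free in its binding domain.
Binding domain of *them₇*: the embedded TP, whose subject is the musicians₂.
*the architects₁* c-commands the pronoun but from outside its binding domain, and is not c-commanded by it → coindexation permitted.
*the musicians₂* c-commands the pronoun within its binding domain → coindexation would violate Principle B.
*the negotiators₃*: the pronoun c-commands this R-expression → coindexation would violate Principle C on *the negotiators₃*.
*the athletes₄*: the pronoun c-commands this R-expression → coindexation would violate Principle C on *the athletes₄*.
*the editors₅*: the pronoun c-commands this R-expression → coindexation would violate Principle C on *the editors₅*.
*the surgeons₆*: the pronoun c-commands this R-expression → coindexation would violate Principle C on *the surgeons₆*.

{1}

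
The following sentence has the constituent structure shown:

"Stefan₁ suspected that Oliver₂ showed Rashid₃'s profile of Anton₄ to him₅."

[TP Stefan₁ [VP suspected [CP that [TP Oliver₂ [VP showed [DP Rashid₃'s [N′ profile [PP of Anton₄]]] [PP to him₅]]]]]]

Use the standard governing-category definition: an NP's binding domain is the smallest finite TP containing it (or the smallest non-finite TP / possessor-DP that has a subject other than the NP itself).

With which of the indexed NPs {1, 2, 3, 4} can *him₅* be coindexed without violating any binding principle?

{1, 3, 4}

*him* is a pronoun, so Principle B applies: it must be free in its binding domain.
Binding domain of *him₅*: the embedded TP, whose subject is Oliver₂.
*Stefan₁* c-commands the pronoun but from outside its binding domain, and is not c-commanded by it → coindexation permitted.
*Oliver₂* c-commands the pronoun within its binding domain → coindexation would violate Principle B.
*Rashid₃* and the pronoun do not c-command one another → neither Principle B nor Principle C is at stake; coindexation permitted.
*Anton₄* and the pronoun do not c-command one another → neither Principle B nor Principle C is at stake; coindexation permitted.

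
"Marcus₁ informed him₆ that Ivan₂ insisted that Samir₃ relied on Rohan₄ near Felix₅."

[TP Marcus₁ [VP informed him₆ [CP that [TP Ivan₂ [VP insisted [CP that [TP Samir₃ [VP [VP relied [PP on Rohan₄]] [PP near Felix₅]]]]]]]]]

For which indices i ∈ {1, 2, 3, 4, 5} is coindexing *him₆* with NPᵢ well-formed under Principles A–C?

*him* is a pronoun, so Principle B applies: it must be free in its binding domain.
Binding domain of *him₆*: the matrix TP, whose subject is Marcus₁.
*Marcus₁* c-commands the pronoun within its binding domain → coindexation would violate Principle B.
*Ivan₂*: the pronoun c-commands this R-expression → coindexation would violate Principle C on *Ivan₂*.
*Samir₃*: the pronoun c-commands this R-expression → coindexation would violate Principle C on *Samir₃*.
*Rohan₄*: the pronoun c-commands this R-expression → coindexation would violate Principle C on *Rohan₄*.
*Felix₅*: the pronoun c-commands this R-expression → coindexation would violate Principle C on *Felix₅*.

none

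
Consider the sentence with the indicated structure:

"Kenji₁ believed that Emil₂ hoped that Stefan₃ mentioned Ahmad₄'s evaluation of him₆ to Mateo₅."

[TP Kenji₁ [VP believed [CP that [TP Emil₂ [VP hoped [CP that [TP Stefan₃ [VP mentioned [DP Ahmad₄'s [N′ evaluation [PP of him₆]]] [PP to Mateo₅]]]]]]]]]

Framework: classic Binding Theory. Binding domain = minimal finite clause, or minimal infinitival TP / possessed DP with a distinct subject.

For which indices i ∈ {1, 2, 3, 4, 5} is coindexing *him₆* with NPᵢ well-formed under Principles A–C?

{1, 2, 3, 5}

*him* is a pronoun, so Principle B applies: it must be free in its binding domain.
Binding domain of *him₆*: the possessed DP, whose subject is Ahmad₄.
*Kenji₁* c-commands the pronoun but from outside its binding domain, and is not c-commanded by it → coindexation permitted.
*Emil₂* c-commands the pronoun but from outside its binding domain, and is not c-commanded by it → coindexation permitted.
*Stefan₃* c-commands the pronoun but from outside its binding domain, and is not c-commanded by it → coindexation permitted.
*Ahmad₄* c-commands the pronoun within its binding domain → coindexation would violate Principle B.
*Mateo₅* and the pronoun do not c-command one another → neither Principle B nor Principle C is at stake; coindexation permitted.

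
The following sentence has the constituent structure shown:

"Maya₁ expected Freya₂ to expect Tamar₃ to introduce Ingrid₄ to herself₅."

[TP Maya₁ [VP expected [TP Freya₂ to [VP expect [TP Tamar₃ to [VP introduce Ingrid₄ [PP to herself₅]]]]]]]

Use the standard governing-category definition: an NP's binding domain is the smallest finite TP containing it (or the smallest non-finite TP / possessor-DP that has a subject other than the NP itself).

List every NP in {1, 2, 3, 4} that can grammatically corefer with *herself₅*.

*herself* is an anaphor, so Principle A applies: it must be bound in its binding domain.
Binding domain of *herself₅*: the embedded TP, whose subject is Tamar₃.
*Maya₁* c-commands the anaphor but is outside its binding domain → cannot satisfy Principle A.
*Freya₂* c-commands the anaphor but is outside its binding domain → cannot satisfy Principle A.
*Tamar₃* c-commands the anaphor within its binding domain → licit binder.
*Ingrid₄* c-commands the anaphor within its binding domain → licit binder.

{3, 4}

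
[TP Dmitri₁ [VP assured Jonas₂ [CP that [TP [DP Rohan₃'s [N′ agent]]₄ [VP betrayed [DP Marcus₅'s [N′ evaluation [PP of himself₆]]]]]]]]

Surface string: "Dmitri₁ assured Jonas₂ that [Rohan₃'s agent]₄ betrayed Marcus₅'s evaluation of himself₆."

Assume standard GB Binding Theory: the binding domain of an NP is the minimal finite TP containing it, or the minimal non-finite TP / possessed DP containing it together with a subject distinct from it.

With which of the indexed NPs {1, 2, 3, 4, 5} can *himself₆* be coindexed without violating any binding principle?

{5}

*himself* is an anaphor, so Principle A applies: it must be bound in its binding domain.
Binding domain of *himself₆*: the possessed DP, whose subject is Marcus₅.
*Dmitri₁* c-commands the anaphor but is outside its binding domain → cannot satisfy Principle A.
*Jonas₂* c-commands the anaphor but is outside its binding domain → cannot satisfy Principle A.
*Rohan₃* does not c-command the anaphor → cannot bind it.
*[Rohan₃'s agent]₄* c-commands the anaphor but is outside its binding domain → cannot satisfy Principle A.
*Marcus₅* c-commands the anaphor within its binding domain → licit binder.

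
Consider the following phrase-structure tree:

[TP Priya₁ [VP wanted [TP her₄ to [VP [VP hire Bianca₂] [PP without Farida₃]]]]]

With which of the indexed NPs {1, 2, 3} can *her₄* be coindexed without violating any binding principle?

*her* is a pronoun, so Principle B applies: it must be free in its binding domain.
Binding domain of *her₄*: the matrix TP, whose subject is Priya₁.
*Priya₁* c-commands the pronoun within its binding domain → coindexation would violate Principle B.
*Bianca₂*: the pronoun c-commands this R-expression → coindexation would violate Principle C on *Bianca₂*.
*Farida₃*: the pronoun c-commands this R-expression → coindexation would violate Principle C on *Farida₃*.

none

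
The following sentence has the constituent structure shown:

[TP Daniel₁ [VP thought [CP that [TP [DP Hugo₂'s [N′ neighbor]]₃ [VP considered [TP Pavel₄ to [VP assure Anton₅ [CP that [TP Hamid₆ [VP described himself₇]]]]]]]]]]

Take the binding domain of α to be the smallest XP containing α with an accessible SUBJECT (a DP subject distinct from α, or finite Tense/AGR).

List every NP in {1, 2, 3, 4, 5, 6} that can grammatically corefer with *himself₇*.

{6}

*himself* is an anaphor, so Principle A applies: it must be bound in its binding domain.
Binding domain of *himself₇*: the embedded TP, whose subject is Hamid₆.
*Daniel₁* c-commands the anaphor but is outside its binding domain → cannot satisfy Principle A.
*Hugo₂* does not c-command the anaphor → cannot bind it.
*[Hugo₂'s neighbor]₃* c-commands the anaphor but is outside its binding domain → cannot satisfy Principle A.
*Pavel₄* c-commands the anaphor but is outside its binding domain → cannot satisfy Principle A.
*Anton₅* c-commands the anaphor but is outside its binding domain → cannot satisfy Principle A.
*Hamid₆* c-commands the anaphor within its binding domain → licit binder.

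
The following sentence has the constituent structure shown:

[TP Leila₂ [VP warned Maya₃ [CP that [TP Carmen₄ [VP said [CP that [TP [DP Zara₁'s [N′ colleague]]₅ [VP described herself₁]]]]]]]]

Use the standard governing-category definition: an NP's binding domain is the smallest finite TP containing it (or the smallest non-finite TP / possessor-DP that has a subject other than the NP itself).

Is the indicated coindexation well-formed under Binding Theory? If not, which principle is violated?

Principle A

The two coindexed NPs are *Zara₁* and *herself₁*.
*herself₁* is an anaphor. Principle A requires it to be bound within its binding domain — the embedded TP, whose subject is [Zara₁'s colleague]₅.
Within that domain it is c-commanded by *[Zara₁'s colleague]₅*, which does not share its index.
*Zara₁* does not c-command the anaphor at all.
The anaphor is unbound in its domain → Principle A violation.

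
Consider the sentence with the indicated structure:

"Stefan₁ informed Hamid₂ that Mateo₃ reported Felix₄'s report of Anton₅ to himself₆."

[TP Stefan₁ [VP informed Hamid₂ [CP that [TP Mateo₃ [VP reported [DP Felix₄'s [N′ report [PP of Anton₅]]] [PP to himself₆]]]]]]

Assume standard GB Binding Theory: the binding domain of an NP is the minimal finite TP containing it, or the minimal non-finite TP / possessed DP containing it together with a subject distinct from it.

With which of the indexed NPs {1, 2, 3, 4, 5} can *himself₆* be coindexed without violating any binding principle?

{3}

*himself* is an anaphor, so Principle A applies: it must be bound in its binding domain.
Binding domain of *himself₆*: the embedded TP, whose subject is Mateo₃.
*Stefan₁* c-commands the anaphor but is outside its binding domain → cannot satisfy Principle A.
*Hamid₂* c-commands the anaphor but is outside its binding domain → cannot satisfy Principle A.
*Mateo₃* c-commands the anaphor within its binding domain → licit binder.
*Felix₄* does not c-command the anaphor → cannot bind it.
*Anton₅* does not c-command the anaphor → cannot bind it.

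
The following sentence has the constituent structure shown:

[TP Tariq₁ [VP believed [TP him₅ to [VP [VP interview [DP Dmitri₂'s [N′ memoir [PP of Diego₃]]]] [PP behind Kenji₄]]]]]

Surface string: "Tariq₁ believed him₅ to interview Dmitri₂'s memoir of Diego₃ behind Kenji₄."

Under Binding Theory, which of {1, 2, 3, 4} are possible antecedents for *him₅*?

none

*him* is a pronoun, so Principle B applies: it must be free in its binding domain.
Binding domain of *him₅*: the matrix TP, whose subject is Tariq₁.
*Tariq₁* c-commands the pronoun within its binding domain → coindexation would violate Principle B.
*Dmitri₂*: the pronoun c-commands this R-expression → coindexation would violate Principle C on *Dmitri₂*.
*Diego₃*: the pronoun c-commands this R-expression → coindexation would violate Principle C on *Diego₃*.
*Kenji₄*: the pronoun c-commands this R-expression → coindexation would violate Principle C on *Kenji₄*.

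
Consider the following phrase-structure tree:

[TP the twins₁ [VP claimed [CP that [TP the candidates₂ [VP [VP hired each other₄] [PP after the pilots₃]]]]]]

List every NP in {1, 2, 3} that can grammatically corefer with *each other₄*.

*each other* is an anaphor, so Principle A applies: it must be bound in its binding domain.
Binding domain of *each other₄*: the embedded TP, whose subject is the candidates₂.
*the twins₁* c-commands the anaphor but is outside its binding domain → cannot satisfy Principle A.
*the candidates₂* c-commands the anaphor within its binding domain → licit binder.
*the pilots₃* does not c-command the anaphor → cannot bind it.

{2}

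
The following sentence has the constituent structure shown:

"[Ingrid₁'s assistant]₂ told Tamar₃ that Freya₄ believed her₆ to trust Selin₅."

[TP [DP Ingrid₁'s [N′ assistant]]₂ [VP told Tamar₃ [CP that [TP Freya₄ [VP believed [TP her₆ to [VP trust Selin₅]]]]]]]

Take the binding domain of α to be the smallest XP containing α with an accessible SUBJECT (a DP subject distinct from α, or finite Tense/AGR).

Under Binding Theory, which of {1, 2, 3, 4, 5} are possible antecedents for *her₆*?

*her* is a pronoun, so Principle B applies: it must be free in its binding domain.
Binding domain of *her₆*: the embedded TP, whose subject is Freya₄.
*Ingrid₁* and the pronoun do not c-command one another → neither Principle B nor Principle C is at stake; coindexation permitted.
*[Ingrid₁'s assistant]₂* c-commands the pronoun but from outside its binding domain, and is not c-commanded by it → coindexation permitted.
*Tamar₃* c-commands the pronoun but from outside its binding domain, and is not c-commanded by it → coindexation permitted.
*Freya₄* c-commands the pronoun within its binding domain → coindexation would violate Principle B.
*Selin₅*: the pronoun c-commands this R-expression → coindexation would violate Principle C on *Selin₅*.

{1, 2, 3}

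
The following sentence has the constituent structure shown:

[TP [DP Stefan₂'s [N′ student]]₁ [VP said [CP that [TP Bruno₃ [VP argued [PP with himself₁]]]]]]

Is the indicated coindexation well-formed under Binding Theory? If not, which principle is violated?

The two coindexed NPs are *[Stefan₂'s student]₁* and *himself₁*.
*himself₁* is an anaphor. Principle A requires it to be bound within its binding domain — the embedded TP, whose subject is Bruno₃.
Within that domain it is c-commanded by *Bruno₃*, which does not share its index.
*[Stefan₂'s student]₁* does c-command the anaphor, but from outside its binding domain.
The anaphor is unbound in its domain → Principle A violation.

Principle A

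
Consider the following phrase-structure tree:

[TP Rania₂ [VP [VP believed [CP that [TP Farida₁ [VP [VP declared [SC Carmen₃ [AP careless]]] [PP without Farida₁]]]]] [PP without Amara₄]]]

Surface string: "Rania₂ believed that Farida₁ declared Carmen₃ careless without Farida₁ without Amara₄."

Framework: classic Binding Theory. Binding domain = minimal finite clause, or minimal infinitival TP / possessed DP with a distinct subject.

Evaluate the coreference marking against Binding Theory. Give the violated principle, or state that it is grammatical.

Principle C

The two coindexed NPs are *Farida₁* (the higher occurrence) and *Farida₁* (the lower occurrence).
*Farida₁* (the lower occurrence) is an R-expression. Principle C requires it to be free everywhere.
*Farida₁* (the higher occurrence) c-commands it and carries the same index.
The R-expression is bound → Principle C violation.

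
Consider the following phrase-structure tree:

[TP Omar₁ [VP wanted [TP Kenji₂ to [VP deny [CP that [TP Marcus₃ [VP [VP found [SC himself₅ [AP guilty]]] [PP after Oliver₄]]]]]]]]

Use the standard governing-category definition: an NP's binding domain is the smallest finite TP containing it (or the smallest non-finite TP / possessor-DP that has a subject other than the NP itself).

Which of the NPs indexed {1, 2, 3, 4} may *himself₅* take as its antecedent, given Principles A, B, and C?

{3}

*himself* is an anaphor, so Principle A applies: it must be bound in its binding domain.
Binding domain of *himself₅*: the embedded TP, whose subject is Marcus₃.
*Omar₁* c-commands the anaphor but is outside its binding domain → cannot satisfy Principle A.
*Kenji₂* c-commands the anaphor but is outside its binding domain → cannot satisfy Principle A.
*Marcus₃* c-commands the anaphor within its binding domain → licit binder.
*Oliver₄* does not c-command the anaphor → cannot bind it.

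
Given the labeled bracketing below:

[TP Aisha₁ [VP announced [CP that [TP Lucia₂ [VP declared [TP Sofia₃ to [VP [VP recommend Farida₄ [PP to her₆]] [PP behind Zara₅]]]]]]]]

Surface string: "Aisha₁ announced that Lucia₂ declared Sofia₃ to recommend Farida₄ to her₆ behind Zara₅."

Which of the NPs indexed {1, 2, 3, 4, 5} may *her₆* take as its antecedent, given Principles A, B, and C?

{1, 2, 5}

*her* is a pronoun, so Principle B applies: it must be free in its binding domain.
Binding domain of *her₆*: the embedded TP, whose subject is Sofia₃.
*Aisha₁* c-commands the pronoun but from outside its binding domain, and is not c-commanded by it → coindexation permitted.
*Lucia₂* c-commands the pronoun but from outside its binding domain, and is not c-commanded by it → coindexation permitted.
*Sofia₃* c-commands the pronoun within its binding domain → coindexation would violate Principle B.
*Farida₄* c-commands the pronoun within its binding domain → coindexation would violate Principle B.
*Zara₅* and the pronoun do not c-command one another → neither Principle B nor Principle C is at stake; coindexation permitted.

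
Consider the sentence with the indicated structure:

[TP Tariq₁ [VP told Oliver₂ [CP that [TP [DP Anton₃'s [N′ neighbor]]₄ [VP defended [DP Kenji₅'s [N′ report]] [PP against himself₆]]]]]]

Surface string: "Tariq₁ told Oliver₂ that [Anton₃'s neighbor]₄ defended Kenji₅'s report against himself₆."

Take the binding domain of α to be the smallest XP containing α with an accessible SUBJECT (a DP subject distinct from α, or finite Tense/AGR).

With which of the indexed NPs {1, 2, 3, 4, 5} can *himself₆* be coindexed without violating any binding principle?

{4}

*himself* is an anaphor, so Principle A applies: it must be bound in its binding domain.
Binding domain of *himself₆*: the embedded TP, whose subject is [Anton₃'s neighbor]₄.
*Tariq₁* c-commands the anaphor but is outside its binding domain → cannot satisfy Principle A.
*Oliver₂* c-commands the anaphor but is outside its binding domain → cannot satisfy Principle A.
*Anton₃* does not c-command the anaphor → cannot bind it.
*[Anton₃'s neighbor]₄* c-commands the anaphor within its binding domain → licit binder.
*Kenji₅* does not c-command the anaphor → cannot bind it.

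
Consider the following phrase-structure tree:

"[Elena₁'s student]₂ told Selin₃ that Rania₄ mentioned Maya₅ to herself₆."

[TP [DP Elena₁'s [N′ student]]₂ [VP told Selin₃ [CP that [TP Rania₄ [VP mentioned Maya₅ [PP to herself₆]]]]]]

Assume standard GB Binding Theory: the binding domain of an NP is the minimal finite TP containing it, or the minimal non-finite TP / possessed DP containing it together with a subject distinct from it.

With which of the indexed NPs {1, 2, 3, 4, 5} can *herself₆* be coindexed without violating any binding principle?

*herself* is an anaphor, so Principle A applies: it must be bound in its binding domain.
Binding domain of *herself₆*: the embedded TP, whose subject is Rania₄.
*Elena₁* does not c-command the anaphor → cannot bind it.
*[Elena₁'s student]₂* c-commands the anaphor but is outside its binding domain → cannot satisfy Principle A.
*Selin₃* c-commands the anaphor but is outside its binding domain → cannot satisfy Principle A.
*Rania₄* c-commands the anaphor within its binding domain → licit binder.
*Maya₅* c-commands the anaphor within its binding domain → licit binder.

{4, 5}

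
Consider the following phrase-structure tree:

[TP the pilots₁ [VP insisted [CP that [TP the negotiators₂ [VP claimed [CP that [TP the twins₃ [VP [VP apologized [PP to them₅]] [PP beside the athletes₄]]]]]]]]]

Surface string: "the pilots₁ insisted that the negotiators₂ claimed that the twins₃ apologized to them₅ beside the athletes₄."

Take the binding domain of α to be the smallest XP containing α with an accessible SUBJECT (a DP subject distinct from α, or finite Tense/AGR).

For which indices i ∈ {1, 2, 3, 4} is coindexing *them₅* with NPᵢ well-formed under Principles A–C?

{1, 2, 4}

*them* is a pronoun, so Principle B applies: it must be free in its binding domain.
Binding domain of *them₅*: the embedded TP, whose subject is the twins₃.
*the pilots₁* c-commands the pronoun but from outside its binding domain, and is not c-commanded by it → coindexation permitted.
*the negotiators₂* c-commands the pronoun but from outside its binding domain, and is not c-commanded by it → coindexation permitted.
*the twins₃* c-commands the pronoun within its binding domain → coindexation would violate Principle B.
*the athletes₄* and the pronoun do not c-command one another → neither Principle B nor Principle C is at stake; coindexation permitted.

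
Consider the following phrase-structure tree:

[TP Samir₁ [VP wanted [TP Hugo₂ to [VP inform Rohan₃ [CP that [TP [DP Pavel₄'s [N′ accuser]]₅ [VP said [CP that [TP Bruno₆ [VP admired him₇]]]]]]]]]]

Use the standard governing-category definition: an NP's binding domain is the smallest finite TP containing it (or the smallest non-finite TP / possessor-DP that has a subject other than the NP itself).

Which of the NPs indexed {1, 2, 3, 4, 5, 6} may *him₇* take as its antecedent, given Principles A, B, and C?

*him* is a pronoun, so Principle B applies: it must be free in its binding domain.
Binding domain of *him₇*: the embedded TP, whose subject is Bruno₆.
*Samir₁* c-commands the pronoun but from outside its binding domain, and is not c-commanded by it → coindexation permitted.
*Hugo₂* c-commands the pronoun but from outside its binding domain, and is not c-commanded by it → coindexation permitted.
*Rohan₃* c-commands the pronoun but from outside its binding domain, and is not c-commanded by it → coindexation permitted.
*Pavel₄* and the pronoun do not c-command one another → neither Principle B nor Principle C is at stake; coindexation permitted.
*[Pavel₄'s accuser]₅* c-commands the pronoun but from outside its binding domain, and is not c-commanded by it → coindexation permitted.
*Bruno₆* c-commands the pronoun within its binding domain → coindexation would violate Principle B.

{1, 2, 3, 4, 5}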